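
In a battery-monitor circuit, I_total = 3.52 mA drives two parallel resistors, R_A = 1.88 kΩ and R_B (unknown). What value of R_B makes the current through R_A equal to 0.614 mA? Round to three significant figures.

The fraction through R_A equals R_B/(R_A+R_B).
With f = 0.1744, R_B = R_A · f/(1−f) = 1.88 × 0.2113 = 0.3972 kΩ.

R_B ≈ 0.397 kΩ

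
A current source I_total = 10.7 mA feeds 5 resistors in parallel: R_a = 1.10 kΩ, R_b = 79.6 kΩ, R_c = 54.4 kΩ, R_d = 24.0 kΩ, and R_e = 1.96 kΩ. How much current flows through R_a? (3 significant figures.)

I ≈ 6.52 mA

ΣG = 1/1.10 + 1/79.6 + 1/54.4 + 1/24.0 + 1/1.96 = 1.492.
By the current-divider rule, I = I_total · G_k/ΣG = 10.7 × 0.6093 = 6.520 mA.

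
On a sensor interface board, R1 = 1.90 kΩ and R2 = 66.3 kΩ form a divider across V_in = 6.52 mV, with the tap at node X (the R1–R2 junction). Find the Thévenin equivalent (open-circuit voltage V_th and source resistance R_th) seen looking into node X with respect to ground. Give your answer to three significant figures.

V_th ≈ 6.34 mV, R_th ≈ 1.85 kΩ

V_th is the unloaded tap voltage: V_in · R2/(R1+R2) = 6.52 × 0.9721 = 6.338 mV.
With V_in suppressed (replaced by a short), R_th = R1 ‖ R2 = (1.900 × 66.3)/(1.900 + 66.3) = 1.847 kΩ.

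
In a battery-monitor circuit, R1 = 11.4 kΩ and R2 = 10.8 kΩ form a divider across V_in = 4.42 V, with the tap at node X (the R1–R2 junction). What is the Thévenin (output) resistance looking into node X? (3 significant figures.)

R_th ≈ 5.55 kΩ

Looking into X with the source shorted: R_th = R1·R2/(R1+R2) = 11.40 × 10.8/22.20 = 5.546 kΩ.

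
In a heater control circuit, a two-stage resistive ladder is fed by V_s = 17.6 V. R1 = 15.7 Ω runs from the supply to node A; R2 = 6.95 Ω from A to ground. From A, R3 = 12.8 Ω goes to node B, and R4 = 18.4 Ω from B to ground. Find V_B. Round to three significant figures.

The second stage (R3 + R4 = 31.20 Ω) loads node A in parallel with R2.
Effective lower resistance at A: R2 ‖ 31.20 = 5.684 Ω.
V_A = 17.6 × 5.684/(15.7 + 5.684) = 4.678 V.
Then the unloaded second divider: V_B = V_A × R4/(R3+R4) = 4.678 × 0.5897 = 2.759 V.

V_B ≈ 2.76 V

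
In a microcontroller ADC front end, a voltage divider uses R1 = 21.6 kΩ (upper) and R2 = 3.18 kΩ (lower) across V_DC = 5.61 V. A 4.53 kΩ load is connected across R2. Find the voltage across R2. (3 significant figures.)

V_out ≈ 0.447 V

First combine the lower leg with the load: R2 ‖ R_L = 1.868 kΩ.
Then V_out = V_DC · R2'/(R1 + R2') = 5.61 × 1.868/23.47 = 0.4466 V.
(Unloaded it would be 0.720 V; the load pulls it down.)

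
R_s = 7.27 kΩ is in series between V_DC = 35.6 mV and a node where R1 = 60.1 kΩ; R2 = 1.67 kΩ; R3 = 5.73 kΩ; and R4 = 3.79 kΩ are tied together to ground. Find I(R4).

Combine the parallel branches: R_p = (1/60.1 + 1/1.67 + 1/5.73 + 1/3.79)⁻¹ = 0.9489 kΩ.
V_A = 35.6 × 0.9489/8.219 = 4.110 mV.
I(R4) = V_A / R4 = 4.110/3.79 = 1.085 µA.

I ≈ 1.08 µA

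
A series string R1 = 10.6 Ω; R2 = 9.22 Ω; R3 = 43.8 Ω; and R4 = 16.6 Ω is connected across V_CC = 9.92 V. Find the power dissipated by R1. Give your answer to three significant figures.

P ≈ 0.162 W

The common current is I = 9.92/80.22 = 0.1237 A.
P = I²R = 0.01529 × 10.6 = 0.1621 W.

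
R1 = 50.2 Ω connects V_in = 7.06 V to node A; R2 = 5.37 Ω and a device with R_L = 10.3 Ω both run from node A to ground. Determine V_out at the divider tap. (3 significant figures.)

V_out ≈ 0.464 V

First combine the lower leg with the load: R2 ‖ R_L = 3.530 Ω.
Then V_out = V_in · R2'/(R1 + R2') = 7.06 × 3.530/53.73 = 0.4638 V.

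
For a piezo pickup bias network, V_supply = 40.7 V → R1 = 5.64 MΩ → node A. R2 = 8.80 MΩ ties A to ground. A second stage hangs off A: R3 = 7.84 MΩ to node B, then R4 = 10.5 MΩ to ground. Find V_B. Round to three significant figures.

V_B ≈ 12.0 V

Node A sees R2 in parallel with the series input of stage 2, R3 + R4 = 18.34 MΩ.
R2 ‖ (R3+R4) = 5.947 MΩ.
V_A = 40.7 × 5.947/(5.64 + 5.947) = 20.89 V.
V_B = V_A × 0.5725 = 11.96 V.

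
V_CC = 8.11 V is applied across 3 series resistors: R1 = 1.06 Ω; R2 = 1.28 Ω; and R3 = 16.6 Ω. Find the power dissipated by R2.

P ≈ 0.235 W

The common current is I = 8.11/18.94 = 0.4282 A.
V(R2) = I·R = 0.5481 V; P = V·I = 0.5481 × 0.4282 = 0.2347 W.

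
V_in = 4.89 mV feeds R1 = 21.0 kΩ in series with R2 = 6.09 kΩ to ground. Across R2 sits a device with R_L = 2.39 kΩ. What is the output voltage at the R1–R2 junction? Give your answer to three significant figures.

V_out ≈ 0.369 mV

First combine the lower leg with the load: R2 ‖ R_L = 1.716 kΩ.
Voltage divider with the loaded lower leg: V_out = 4.89 × 1.716/(21.0 + 1.716) = 4.89 × 0.07556 = 0.3695 mV.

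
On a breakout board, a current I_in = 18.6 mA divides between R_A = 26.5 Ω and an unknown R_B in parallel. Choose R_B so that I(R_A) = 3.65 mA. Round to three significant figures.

R_B ≈ 6.47 Ω

Two-branch current divider: I_A = I_in · R_B/(R_A + R_B).
With f = 0.1962, R_B = R_A · f/(1−f) = 26.5 × 0.2441 = 6.470 Ω.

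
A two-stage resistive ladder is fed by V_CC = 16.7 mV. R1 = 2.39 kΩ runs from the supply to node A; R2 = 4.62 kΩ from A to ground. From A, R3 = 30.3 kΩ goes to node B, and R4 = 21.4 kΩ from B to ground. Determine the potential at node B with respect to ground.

V_B ≈ 4.42 mV

Looking into the second stage from A: R3 + R4 = 51.70 kΩ appears in parallel with R2.
R2 ‖ (R3+R4) = 4.241 kΩ.
First divider: V_A = V_CC · 4.241/(2.39 + 4.241) = 10.68 mV.
V_B = V_A × 0.4139 = 4.421 mV.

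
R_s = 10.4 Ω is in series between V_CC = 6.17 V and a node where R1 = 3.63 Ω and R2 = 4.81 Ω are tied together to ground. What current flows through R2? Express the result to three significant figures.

I ≈ 0.213 A

Equivalent of the parallel group: R_p = 2.069 Ω.
V_A by voltage divider: V_A = 6.17 × 2.069/(10.4 + 2.069) = 1.024 V.
I(R2) = V_A / R2 = 1.024/4.81 = 0.2128 A.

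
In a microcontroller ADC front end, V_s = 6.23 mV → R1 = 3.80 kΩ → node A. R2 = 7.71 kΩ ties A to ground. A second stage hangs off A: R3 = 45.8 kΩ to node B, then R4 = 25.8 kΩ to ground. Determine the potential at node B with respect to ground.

Node A sees R2 in parallel with the series input of stage 2, R3 + R4 = 71.60 kΩ.
Effective lower resistance at A: R2 ‖ 71.60 = 6.960 kΩ.
So V_A = 6.23 × 0.6469 = 4.030 mV.
V_B = V_A × 0.3603 = 1.452 mV.

V_B ≈ 1.45 mV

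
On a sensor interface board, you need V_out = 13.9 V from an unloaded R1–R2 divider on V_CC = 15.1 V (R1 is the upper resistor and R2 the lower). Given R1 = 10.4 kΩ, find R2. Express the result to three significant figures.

R2 ≈ 120 kΩ

Required fraction k = V_out/V_CC = 0.9205.
So R2 = R1 · V_out/(V_CC − V_out) = 10.4 × 13.9/(15.1 − 13.9) = 10.4 × 11.58 = 120.5 kΩ.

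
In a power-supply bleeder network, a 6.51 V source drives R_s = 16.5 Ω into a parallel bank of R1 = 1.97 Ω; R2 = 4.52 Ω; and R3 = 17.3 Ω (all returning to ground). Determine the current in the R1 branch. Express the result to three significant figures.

I ≈ 0.236 A

Parallel bank: R_p = 1/(1/1.97 + 1/4.52 + 1/17.3) = 1.271 Ω.
Node voltage V_A = V_s · R_p/(R_s + R_p) = 6.51 × 0.07153 = 0.4657 V.
I(R1) = V_A / R1 = 0.4657/1.97 = 0.2364 A.
(Check via current divider: I_total = 0.3663 A; share G_k/ΣG = 0.6453 → same result.)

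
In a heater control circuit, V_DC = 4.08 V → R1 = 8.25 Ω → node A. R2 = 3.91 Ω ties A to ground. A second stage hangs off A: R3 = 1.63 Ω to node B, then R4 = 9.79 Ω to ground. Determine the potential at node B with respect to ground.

Looking into the second stage from A: R3 + R4 = 11.42 Ω appears in parallel with R2.
Effective lower resistance at A: R2 ‖ 11.42 = 2.913 Ω.
V_A = 4.08 × 2.913/(8.25 + 2.913) = 1.065 V.
Stage 2 is unloaded, so V_B = V_A · R4/(R3+R4) = 1.065 × 9.79/11.42 = 0.9127 V.

V_B ≈ 0.913 V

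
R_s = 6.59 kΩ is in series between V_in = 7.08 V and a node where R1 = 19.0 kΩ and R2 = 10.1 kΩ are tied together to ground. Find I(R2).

Equivalent of the parallel group: R_p = 6.595 kΩ.
V_A = 7.08 × 6.595/13.18 = 3.541 V.
I(R2) = V_A / R2 = 3.541/10.1 = 0.3506 mA.
(Check via current divider: I_total = 0.5370 mA; share G_k/ΣG = 0.6529 → same result.)

I ≈ 0.351 mA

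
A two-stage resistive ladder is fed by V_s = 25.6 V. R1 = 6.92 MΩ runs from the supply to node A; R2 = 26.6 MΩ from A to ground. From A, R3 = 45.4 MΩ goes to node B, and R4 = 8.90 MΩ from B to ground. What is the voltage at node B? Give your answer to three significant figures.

Looking into the second stage from A: R3 + R4 = 54.30 MΩ appears in parallel with R2.
Effective lower resistance at A: R2 ‖ 54.30 = 17.85 MΩ.
First divider: V_A = V_s · 17.85/(6.92 + 17.85) = 18.45 V.
Stage 2 is unloaded, so V_B = V_A · R4/(R3+R4) = 18.45 × 8.90/54.30 = 3.024 V.

V_B ≈ 3.02 V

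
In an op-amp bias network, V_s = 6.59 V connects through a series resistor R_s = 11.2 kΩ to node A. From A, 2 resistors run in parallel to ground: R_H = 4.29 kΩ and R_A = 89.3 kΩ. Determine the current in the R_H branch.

Parallel bank: R_p = 1/(1/4.29 + 1/89.3) = 4.093 kΩ.
V_A by voltage divider: V_A = 6.59 × 4.093/(11.2 + 4.093) = 1.764 V.
Branch current I = V_A/R_H = 1.764/4.29 = 0.4112 mA.
(Check via current divider: I_total = 0.4309 mA; share G_k/ΣG = 0.9542 → same result.)

I ≈ 0.411 mA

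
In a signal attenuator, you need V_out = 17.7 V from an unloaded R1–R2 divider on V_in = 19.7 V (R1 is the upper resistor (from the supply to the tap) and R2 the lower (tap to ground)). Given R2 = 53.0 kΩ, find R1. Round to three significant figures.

R1 ≈ 5.99 kΩ

The divider ratio is R2/(R1+R2) = 17.7/19.7 = 0.8985.
So R1 = R2 · (V_in/V_out − 1) = 53.0 × (19.7/17.7 − 1) = 53.0 × 0.1130 = 5.989 kΩ.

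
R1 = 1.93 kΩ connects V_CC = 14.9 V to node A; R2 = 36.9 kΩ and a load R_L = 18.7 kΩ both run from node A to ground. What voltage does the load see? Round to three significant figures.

The load sits in parallel with R2, giving an effective lower resistance R2' = R2·R_L/(R2+R_L) = 12.41 kΩ.
Then V_out = V_CC · R2'/(R1 + R2') = 14.9 × 12.41/14.34 = 12.89 V.

V_out ≈ 12.9 V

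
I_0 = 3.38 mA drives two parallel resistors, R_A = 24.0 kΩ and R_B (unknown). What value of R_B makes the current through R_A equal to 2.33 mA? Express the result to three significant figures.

R_B ≈ 53.3 kΩ

The fraction through R_A equals R_B/(R_A+R_B).
2.33/3.38 = R_B/(R_A + R_B) → R_B = R_A · (0.6893)/(1 − 0.6893) = 24.0 × 2.219 = 53.26 kΩ.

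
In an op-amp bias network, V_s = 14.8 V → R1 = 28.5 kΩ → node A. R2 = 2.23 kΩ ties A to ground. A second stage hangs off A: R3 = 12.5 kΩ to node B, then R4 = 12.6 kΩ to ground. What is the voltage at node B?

The second stage (R3 + R4 = 25.10 kΩ) loads node A in parallel with R2.
Effective lower resistance at A: R2 ‖ 25.10 = 2.048 kΩ.
V_A = 14.8 × 2.048/(28.5 + 2.048) = 0.9922 V.
Then the unloaded second divider: V_B = V_A × R4/(R3+R4) = 0.9922 × 0.5020 = 0.4981 V.

V_B ≈ 0.498 V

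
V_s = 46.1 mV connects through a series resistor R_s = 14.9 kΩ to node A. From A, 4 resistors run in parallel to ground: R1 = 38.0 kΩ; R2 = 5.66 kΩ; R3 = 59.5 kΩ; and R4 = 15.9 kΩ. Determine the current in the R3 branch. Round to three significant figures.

Combine the parallel branches: R_p = (1/38.0 + 1/5.66 + 1/59.5 + 1/15.9)⁻¹ = 3.537 kΩ.
V_A by voltage divider: V_A = 46.1 × 3.537/(14.9 + 3.537) = 8.845 mV.
Branch current I = V_A/R3 = 8.845/59.5 = 0.1487 µA.

I ≈ 0.149 µA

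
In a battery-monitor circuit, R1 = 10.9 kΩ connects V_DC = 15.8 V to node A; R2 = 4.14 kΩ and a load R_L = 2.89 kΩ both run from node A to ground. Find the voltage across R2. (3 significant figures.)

V_out ≈ 2.13 V

The load sits in parallel with R2, giving an effective lower resistance R2' = R2·R_L/(R2+R_L) = 1.702 kΩ.
Voltage divider with the loaded lower leg: V_out = 15.8 × 1.702/(10.9 + 1.702) = 15.8 × 0.1351 = 2.134 V.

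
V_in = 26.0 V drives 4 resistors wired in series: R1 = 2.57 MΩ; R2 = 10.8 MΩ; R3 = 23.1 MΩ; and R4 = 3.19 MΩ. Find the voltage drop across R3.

V ≈ 15.1 V

ΣR = 2.57 + 10.8 + 23.1 + 3.19 = 39.66 MΩ.
V = V_in · R/ΣR = 26.0 × 0.5825 = 15.14 V.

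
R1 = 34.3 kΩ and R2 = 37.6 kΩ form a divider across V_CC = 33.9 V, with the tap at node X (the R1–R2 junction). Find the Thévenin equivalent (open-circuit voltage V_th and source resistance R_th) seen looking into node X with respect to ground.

V_th ≈ 17.7 V, R_th ≈ 17.9 kΩ

With X open, the divider is unloaded: V_th = 33.9 × 37.6/71.90 = 17.73 V.
Looking into X with the source shorted: R_th = R1·R2/(R1+R2) = 34.30 × 37.6/71.90 = 17.94 kΩ.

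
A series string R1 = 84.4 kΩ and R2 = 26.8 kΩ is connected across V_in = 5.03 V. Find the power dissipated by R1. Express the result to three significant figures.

P ≈ 0.173 mW

ΣR = 111.2 kΩ → I = 5.03/111.2 = 0.04523 mA.
V(R1) = I·R = 3.818 V; P = V·I = 3.818 × 0.04523 = 0.1727 mW.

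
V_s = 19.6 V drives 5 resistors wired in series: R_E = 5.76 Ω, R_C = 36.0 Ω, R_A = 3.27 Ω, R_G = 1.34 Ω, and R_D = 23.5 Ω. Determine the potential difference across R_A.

Series total: ΣR = 5.76 + 36.0 + 3.27 + 1.34 + 23.5 = 69.87 Ω.
By the voltage-divider rule, V = 19.6 × 3.270/69.87 = 0.9173 V.

V ≈ 0.917 V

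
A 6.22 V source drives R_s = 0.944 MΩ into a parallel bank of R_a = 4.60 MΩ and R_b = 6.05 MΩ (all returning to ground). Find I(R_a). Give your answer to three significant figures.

I ≈ 0.993 µA

Equivalent of the parallel group: R_p = 2.613 MΩ.
Node voltage V_A = V_DC · R_p/(R_s + R_p) = 6.22 × 0.7346 = 4.569 V.
I(R_a) = V_A / R_a = 4.569/4.60 = 0.9933 µA.
(Check via current divider: I_total = 1.749 µA; share G_k/ΣG = 0.5681 → same result.)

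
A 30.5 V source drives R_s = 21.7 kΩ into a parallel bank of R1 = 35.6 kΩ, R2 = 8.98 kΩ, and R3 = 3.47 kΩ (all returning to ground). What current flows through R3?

I ≈ 0.855 mA

Parallel bank: R_p = 1/(1/35.6 + 1/8.98 + 1/3.47) = 2.338 kΩ.
V_A = 30.5 × 2.338/24.04 = 2.967 V.
I(R3) = V_A / R3 = 2.967/3.47 = 0.8551 mA.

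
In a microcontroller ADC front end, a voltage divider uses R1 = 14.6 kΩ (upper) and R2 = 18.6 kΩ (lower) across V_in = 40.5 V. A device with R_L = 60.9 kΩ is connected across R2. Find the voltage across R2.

R2 ‖ R_L = (18.6 × 60.9)/(18.6 + 60.9) = 14.25 kΩ.
Then V_out = V_in · R2'/(R1 + R2') = 40.5 × 14.25/28.85 = 20.00 V.

V_out ≈ 20.0 V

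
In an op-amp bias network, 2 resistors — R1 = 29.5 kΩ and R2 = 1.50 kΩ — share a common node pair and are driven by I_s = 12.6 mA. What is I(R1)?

For two parallel branches, I_k = I_s · (other R)/(sum of R).
So I = 12.6 × 1.50/31.00 = 0.6097 mA.

I ≈ 0.610 mA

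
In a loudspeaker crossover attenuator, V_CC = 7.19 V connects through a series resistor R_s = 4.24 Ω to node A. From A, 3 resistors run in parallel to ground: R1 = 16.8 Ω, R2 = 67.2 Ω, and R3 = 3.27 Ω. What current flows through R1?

I ≈ 0.164 A

Parallel bank: R_p = 1/(1/16.8 + 1/67.2 + 1/3.27) = 2.630 Ω.
V_A = 7.19 × 2.630/6.870 = 2.753 V.
Branch current I = V_A/R1 = 2.753/16.8 = 0.1638 A.
(Equivalently: I_total = 1.047 A, then current-divider fraction G_k/ΣG = 0.1566.)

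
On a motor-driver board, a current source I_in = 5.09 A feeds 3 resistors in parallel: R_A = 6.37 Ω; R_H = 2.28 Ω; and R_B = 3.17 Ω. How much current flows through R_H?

Conductances: ΣG = 1/6.37 + 1/2.28 + 1/3.17 = 0.9110 (1/Ω).
Current divider: I(R_H) = I_in · G_k/ΣG = 5.09 × (0.4386/0.9110) = 5.09 × 0.4814 = 2.450 A.

I ≈ 2.45 A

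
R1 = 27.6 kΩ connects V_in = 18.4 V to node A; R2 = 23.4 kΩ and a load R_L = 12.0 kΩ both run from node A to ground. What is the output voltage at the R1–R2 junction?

The load sits in parallel with R2, giving an effective lower resistance R2' = R2·R_L/(R2+R_L) = 7.932 kΩ.
Voltage divider with the loaded lower leg: V_out = 18.4 × 7.932/(27.6 + 7.932) = 18.4 × 0.2232 = 4.108 V.
(Unloaded it would be 8.44 V; the load pulls it down.)

V_out ≈ 4.11 V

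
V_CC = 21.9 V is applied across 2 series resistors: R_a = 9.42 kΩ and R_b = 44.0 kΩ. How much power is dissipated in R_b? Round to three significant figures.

The common current is I = 21.9/53.42 = 0.4100 mA.
P(R_b) = I²·R_b = (0.4100)² × 44.0 = 7.395 mW.

P ≈ 7.39 mW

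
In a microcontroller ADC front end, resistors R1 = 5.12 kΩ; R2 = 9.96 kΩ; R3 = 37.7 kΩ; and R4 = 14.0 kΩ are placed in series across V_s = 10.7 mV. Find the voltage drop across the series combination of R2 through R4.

ΣR = 5.12 + 9.96 + 37.7 + 14.0 = 66.78 kΩ.
R_{R2..R4} = 9.96 + 37.7 + 14.0 = 61.66 kΩ.
V = V_s · R/ΣR = 10.7 × 0.9233 = 9.880 mV.

V ≈ 9.88 mV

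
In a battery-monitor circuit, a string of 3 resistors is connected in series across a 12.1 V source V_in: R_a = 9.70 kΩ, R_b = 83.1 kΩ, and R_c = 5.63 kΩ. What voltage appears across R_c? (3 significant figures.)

ΣR = 9.70 + 83.1 + 5.63 = 98.43 kΩ.
V = V_in · R/ΣR = 12.1 × 0.05720 = 0.6921 V.

V ≈ 0.692 V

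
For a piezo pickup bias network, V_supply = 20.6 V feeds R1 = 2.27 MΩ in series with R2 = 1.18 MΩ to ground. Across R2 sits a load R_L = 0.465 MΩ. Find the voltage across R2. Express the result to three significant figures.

First combine the lower leg with the load: R2 ‖ R_L = 0.3336 MΩ.
Then V_out = V_supply · R2'/(R1 + R2') = 20.6 × 0.3336/2.604 = 2.639 V.
(Unloaded it would be 7.05 V; the load pulls it down.)

V_out ≈ 2.64 V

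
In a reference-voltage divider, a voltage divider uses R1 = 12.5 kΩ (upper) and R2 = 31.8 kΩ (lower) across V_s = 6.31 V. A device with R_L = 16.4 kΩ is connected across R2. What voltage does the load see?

R2 ‖ R_L = (31.8 × 16.4)/(31.8 + 16.4) = 10.82 kΩ.
Then V_out = V_s · R2'/(R1 + R2') = 6.31 × 10.82/23.32 = 2.928 V.

V_out ≈ 2.93 V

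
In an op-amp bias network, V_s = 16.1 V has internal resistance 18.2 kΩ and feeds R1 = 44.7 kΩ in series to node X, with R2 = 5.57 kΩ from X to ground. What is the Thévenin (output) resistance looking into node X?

R1' = 18.2 + 44.7 = 62.90 kΩ (source resistance + R1).
Looking into X with the source shorted: R_th = R1'·R2/(R1'+R2) = 62.90 × 5.57/68.47 = 5.117 kΩ.

R_th ≈ 5.12 kΩ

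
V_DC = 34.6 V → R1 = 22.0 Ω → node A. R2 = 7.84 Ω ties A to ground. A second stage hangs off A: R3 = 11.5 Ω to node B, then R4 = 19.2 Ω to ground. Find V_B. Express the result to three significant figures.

V_B ≈ 4.78 V

Looking into the second stage from A: R3 + R4 = 30.70 Ω appears in parallel with R2.
Effective lower resistance at A: R2 ‖ 30.70 = 6.245 Ω.
First divider: V_A = V_DC · 6.245/(22.0 + 6.245) = 7.650 V.
Stage 2 is unloaded, so V_B = V_A · R4/(R3+R4) = 7.650 × 19.2/30.70 = 4.785 V.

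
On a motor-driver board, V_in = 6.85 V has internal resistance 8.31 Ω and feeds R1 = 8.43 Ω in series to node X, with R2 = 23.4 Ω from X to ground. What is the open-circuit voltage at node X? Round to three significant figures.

V_th ≈ 3.99 V

R1' = 8.31 + 8.43 = 16.74 Ω (source resistance + R1).
V_th is the unloaded tap voltage: V_in · R2/(R1'+R2) = 6.85 × 0.5830 = 3.993 V.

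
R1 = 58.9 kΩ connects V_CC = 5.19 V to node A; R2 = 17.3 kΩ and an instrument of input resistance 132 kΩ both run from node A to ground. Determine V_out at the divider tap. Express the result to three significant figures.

R2 ‖ R_L = (17.3 × 132)/(17.3 + 132) = 15.30 kΩ.
Now apply the divider: V_out = 5.19 × 0.2062 = 1.070 V.
(Unloaded it would be 1.18 V; the load pulls it down.)

V_out ≈ 1.07 V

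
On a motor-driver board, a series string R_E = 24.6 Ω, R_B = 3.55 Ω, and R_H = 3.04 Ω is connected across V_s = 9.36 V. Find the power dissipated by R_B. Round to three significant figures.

Series current I = V_s/ΣR = 9.36/31.19 = 0.3001 A.
V(R_B) = I·R = 1.065 V; P = V·I = 1.065 × 0.3001 = 0.3197 W.

P ≈ 0.320 W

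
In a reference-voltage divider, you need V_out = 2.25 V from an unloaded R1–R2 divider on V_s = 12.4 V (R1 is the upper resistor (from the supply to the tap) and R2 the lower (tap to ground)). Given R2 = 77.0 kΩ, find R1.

R1 ≈ 347 kΩ

The divider ratio is R2/(R1+R2) = 2.25/12.4 = 0.1815.
R1 = R2·(1/k − 1) = 77.0 × 4.511 = 347.4 kΩ.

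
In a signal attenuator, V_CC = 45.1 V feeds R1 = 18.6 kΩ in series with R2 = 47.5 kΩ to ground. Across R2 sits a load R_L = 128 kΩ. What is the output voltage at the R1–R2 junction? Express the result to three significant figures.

The load sits in parallel with R2, giving an effective lower resistance R2' = R2·R_L/(R2+R_L) = 34.64 kΩ.
Now apply the divider: V_out = 45.1 × 0.6507 = 29.34 V.

V_out ≈ 29.3 V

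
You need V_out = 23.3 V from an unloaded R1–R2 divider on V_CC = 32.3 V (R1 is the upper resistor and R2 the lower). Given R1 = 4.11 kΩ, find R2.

Required fraction k = V_out/V_CC = 0.7214.
Rearranging, R2 = R1·k/(1−k) = 4.11 × 2.589 = 10.64 kΩ.

R2 ≈ 10.6 kΩ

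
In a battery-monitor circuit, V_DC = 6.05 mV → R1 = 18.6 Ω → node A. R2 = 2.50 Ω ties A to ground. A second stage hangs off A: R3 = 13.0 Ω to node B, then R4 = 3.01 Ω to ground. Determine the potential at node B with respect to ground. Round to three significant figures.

V_B ≈ 0.118 mV

Node A sees R2 in parallel with the series input of stage 2, R3 + R4 = 16.01 Ω.
R2 ‖ (R3+R4) = 2.162 Ω.
First divider: V_A = V_DC · 2.162/(18.6 + 2.162) = 0.6301 mV.
Stage 2 is unloaded, so V_B = V_A · R4/(R3+R4) = 0.6301 × 3.01/16.01 = 0.1185 mV.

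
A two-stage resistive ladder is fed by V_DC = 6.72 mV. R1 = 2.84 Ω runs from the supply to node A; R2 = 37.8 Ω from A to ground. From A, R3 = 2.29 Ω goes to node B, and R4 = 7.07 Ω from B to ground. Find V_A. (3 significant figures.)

Looking into the second stage from A: R3 + R4 = 9.360 Ω appears in parallel with R2.
Effective lower resistance at A: R2 ‖ 9.360 = 7.502 Ω.
So V_A = 6.72 × 0.7254 = 4.875 mV.

V_A ≈ 4.87 mV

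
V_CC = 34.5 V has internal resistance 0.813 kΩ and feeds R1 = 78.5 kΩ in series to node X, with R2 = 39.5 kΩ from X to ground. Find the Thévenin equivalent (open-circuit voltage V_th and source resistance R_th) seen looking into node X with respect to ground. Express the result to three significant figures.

R1' = 0.813 + 78.5 = 79.31 kΩ (source resistance + R1).
V_th is the unloaded tap voltage: V_CC · R2/(R1'+R2) = 34.5 × 0.3325 = 11.47 V.
Looking into X with the source shorted: R_th = R1'·R2/(R1'+R2) = 79.31 × 39.5/118.8 = 26.37 kΩ.

V_th ≈ 11.5 V, R_th ≈ 26.4 kΩ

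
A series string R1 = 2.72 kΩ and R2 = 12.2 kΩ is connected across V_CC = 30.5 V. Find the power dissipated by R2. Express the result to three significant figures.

ΣR = 14.92 kΩ → I = 30.5/14.92 = 2.044 mA.
P = I²R = 4.179 × 12.2 = 50.98 mW.

P ≈ 51.0 mW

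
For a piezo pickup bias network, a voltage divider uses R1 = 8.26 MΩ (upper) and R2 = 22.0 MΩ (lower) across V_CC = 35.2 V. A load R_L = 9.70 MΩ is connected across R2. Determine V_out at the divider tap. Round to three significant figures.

R2 ‖ R_L = (22.0 × 9.70)/(22.0 + 9.70) = 6.732 MΩ.
Voltage divider with the loaded lower leg: V_out = 35.2 × 6.732/(8.26 + 6.732) = 35.2 × 0.4490 = 15.81 V.

V_out ≈ 15.8 V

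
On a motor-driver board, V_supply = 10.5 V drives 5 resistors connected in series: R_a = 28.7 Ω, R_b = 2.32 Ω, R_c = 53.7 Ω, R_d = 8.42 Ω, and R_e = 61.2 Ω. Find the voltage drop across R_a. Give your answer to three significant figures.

Total series resistance ΣR = 28.7 + 2.32 + 53.7 + 8.42 + 61.2 = 154.3 Ω.
By the voltage-divider rule, V = 10.5 × 28.70/154.3 = 1.953 V.

V ≈ 1.95 V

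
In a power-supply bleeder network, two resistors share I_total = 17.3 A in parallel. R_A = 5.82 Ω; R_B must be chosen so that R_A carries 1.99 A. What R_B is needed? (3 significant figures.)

R_B ≈ 0.756 Ω

The fraction through R_A equals R_B/(R_A+R_B).
1.99/17.3 = R_B/(R_A + R_B) → R_B = R_A · (0.1150)/(1 − 0.1150) = 5.82 × 0.1300 = 0.7565 Ω.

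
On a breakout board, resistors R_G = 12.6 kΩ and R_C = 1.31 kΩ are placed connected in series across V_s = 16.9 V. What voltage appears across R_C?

Series total: ΣR = 12.6 + 1.31 = 13.91 kΩ.
V = V_s · R/ΣR = 16.9 × 0.09418 = 1.592 V.

V ≈ 1.59 V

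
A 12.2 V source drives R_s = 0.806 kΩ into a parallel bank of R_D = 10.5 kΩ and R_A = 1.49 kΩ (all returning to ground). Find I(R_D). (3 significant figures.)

I ≈ 0.718 mA

Parallel bank: R_p = 1/(1/10.5 + 1/1.49) = 1.305 kΩ.
Node voltage V_A = V_CC · R_p/(R_s + R_p) = 12.2 × 0.6182 = 7.542 V.
Branch current I = V_A/R_D = 7.542/10.5 = 0.7182 mA.
(Check via current divider: I_total = 5.780 mA; share G_k/ΣG = 0.1243 → same result.)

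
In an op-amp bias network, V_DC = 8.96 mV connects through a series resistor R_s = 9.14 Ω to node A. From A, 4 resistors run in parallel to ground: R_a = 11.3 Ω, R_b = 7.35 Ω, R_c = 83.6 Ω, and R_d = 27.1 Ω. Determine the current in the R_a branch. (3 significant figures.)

Parallel bank: R_p = 1/(1/11.3 + 1/7.35 + 1/83.6 + 1/27.1) = 3.657 Ω.
V_A = 8.96 × 3.657/12.80 = 2.561 mV.
I(R_a) = V_A / R_a = 2.561/11.3 = 0.2266 mA.

I ≈ 0.227 mA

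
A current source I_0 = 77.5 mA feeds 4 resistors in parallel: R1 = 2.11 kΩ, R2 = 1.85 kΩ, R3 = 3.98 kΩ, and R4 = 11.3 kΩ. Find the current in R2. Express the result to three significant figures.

ΣG = 1/2.11 + 1/1.85 + 1/3.98 + 1/11.3 = 1.354.
Current divider: I(R2) = I_0 · G_k/ΣG = 77.5 × (0.5405/1.354) = 77.5 × 0.3992 = 30.93 mA.

I ≈ 30.9 mA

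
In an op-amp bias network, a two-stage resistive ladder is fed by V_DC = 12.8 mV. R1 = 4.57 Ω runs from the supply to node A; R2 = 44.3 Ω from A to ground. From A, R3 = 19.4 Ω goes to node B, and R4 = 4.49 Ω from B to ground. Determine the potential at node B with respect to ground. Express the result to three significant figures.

V_B ≈ 1.86 mV

Looking into the second stage from A: R3 + R4 = 23.89 Ω appears in parallel with R2.
R2 ‖ (R3+R4) = 15.52 Ω.
So V_A = 12.8 × 0.7725 = 9.888 mV.
V_B = V_A × 0.1879 = 1.858 mV.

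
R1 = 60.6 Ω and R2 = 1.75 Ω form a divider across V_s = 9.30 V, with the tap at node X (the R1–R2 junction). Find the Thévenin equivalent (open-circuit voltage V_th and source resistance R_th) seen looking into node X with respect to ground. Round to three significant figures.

V_th is the unloaded tap voltage: V_s · R2/(R1+R2) = 9.30 × 0.02807 = 0.2610 V.
Looking into X with the source shorted: R_th = R1·R2/(R1+R2) = 60.60 × 1.75/62.35 = 1.701 Ω.

V_th ≈ 0.261 V, R_th ≈ 1.70 Ω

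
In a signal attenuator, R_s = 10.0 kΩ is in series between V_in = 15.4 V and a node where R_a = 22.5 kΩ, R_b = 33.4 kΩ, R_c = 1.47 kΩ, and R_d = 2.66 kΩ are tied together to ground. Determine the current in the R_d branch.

I ≈ 0.470 mA

Parallel bank: R_p = 1/(1/22.5 + 1/33.4 + 1/1.47 + 1/2.66) = 0.8845 kΩ.
Node voltage V_A = V_in · R_p/(R_s + R_p) = 15.4 × 0.08126 = 1.251 V.
I(R_d) = V_A / R_d = 1.251/2.66 = 0.4705 mA.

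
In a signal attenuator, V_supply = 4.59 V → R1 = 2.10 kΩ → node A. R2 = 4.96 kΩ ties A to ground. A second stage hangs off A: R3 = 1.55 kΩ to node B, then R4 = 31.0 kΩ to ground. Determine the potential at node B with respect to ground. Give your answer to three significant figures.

Node A sees R2 in parallel with the series input of stage 2, R3 + R4 = 32.55 kΩ.
R2 ‖ (R3+R4) = 4.304 kΩ.
First divider: V_A = V_supply · 4.304/(2.10 + 4.304) = 3.085 V.
Stage 2 is unloaded, so V_B = V_A · R4/(R3+R4) = 3.085 × 31.0/32.55 = 2.938 V.

V_B ≈ 2.94 V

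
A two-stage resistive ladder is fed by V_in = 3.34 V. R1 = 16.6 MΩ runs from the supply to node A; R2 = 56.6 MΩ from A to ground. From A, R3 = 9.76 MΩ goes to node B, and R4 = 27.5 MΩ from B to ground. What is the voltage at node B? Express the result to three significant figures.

Node A sees R2 in parallel with the series input of stage 2, R3 + R4 = 37.26 MΩ.
R2 ‖ (R3+R4) = 22.47 MΩ.
V_A = 3.34 × 22.47/(16.6 + 22.47) = 1.921 V.
Then the unloaded second divider: V_B = V_A × R4/(R3+R4) = 1.921 × 0.7381 = 1.418 V.

V_B ≈ 1.42 V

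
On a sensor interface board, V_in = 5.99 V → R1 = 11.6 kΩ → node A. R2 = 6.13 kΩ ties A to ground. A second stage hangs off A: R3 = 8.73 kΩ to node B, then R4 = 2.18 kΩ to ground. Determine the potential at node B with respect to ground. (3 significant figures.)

V_B ≈ 0.303 V

The second stage (R3 + R4 = 10.91 kΩ) loads node A in parallel with R2.
Effective lower resistance at A: R2 ‖ 10.91 = 3.925 kΩ.
V_A = 5.99 × 3.925/(11.6 + 3.925) = 1.514 V.
Then the unloaded second divider: V_B = V_A × R4/(R3+R4) = 1.514 × 0.1998 = 0.3026 V.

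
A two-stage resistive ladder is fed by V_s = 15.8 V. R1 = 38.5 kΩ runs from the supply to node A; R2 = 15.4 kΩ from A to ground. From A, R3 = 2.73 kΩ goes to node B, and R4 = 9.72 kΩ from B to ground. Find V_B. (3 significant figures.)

The second stage (R3 + R4 = 12.45 kΩ) loads node A in parallel with R2.
Effective lower resistance at A: R2 ‖ 12.45 = 6.884 kΩ.
So V_A = 15.8 × 0.1517 = 2.397 V.
Then the unloaded second divider: V_B = V_A × R4/(R3+R4) = 2.397 × 0.7807 = 1.871 V.

V_B ≈ 1.87 V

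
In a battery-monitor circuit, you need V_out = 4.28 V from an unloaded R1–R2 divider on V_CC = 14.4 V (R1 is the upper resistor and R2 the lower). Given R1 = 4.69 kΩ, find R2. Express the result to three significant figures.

R2 ≈ 1.98 kΩ

Required fraction k = V_out/V_CC = 0.2972.
So R2 = R1 · V_out/(V_CC − V_out) = 4.69 × 4.28/(14.4 − 4.28) = 4.69 × 0.4229 = 1.984 kΩ.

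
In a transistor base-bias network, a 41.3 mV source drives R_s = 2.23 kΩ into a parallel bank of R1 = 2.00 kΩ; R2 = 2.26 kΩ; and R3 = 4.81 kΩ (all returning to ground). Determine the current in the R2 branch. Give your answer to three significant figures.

I ≈ 5.13 µA

Combine the parallel branches: R_p = (1/2.00 + 1/2.26 + 1/4.81)⁻¹ = 0.8693 kΩ.
V_A by voltage divider: V_A = 41.3 × 0.8693/(2.23 + 0.8693) = 11.58 mV.
I(R2) = V_A / R2 = 11.58/2.26 = 5.126 µA.
(Check via current divider: I_total = 13.33 µA; share G_k/ΣG = 0.3846 → same result.)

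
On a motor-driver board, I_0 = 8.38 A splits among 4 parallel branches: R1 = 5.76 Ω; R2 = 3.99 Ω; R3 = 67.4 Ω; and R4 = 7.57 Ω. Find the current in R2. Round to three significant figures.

Conductances: ΣG = 1/5.76 + 1/3.99 + 1/67.4 + 1/7.57 = 0.5712 (1/Ω).
R2 takes the fraction G_k/ΣG = 0.2506/0.5712 = 0.4388, so I = 8.38 × 0.4388 = 3.677 A.

I ≈ 3.68 A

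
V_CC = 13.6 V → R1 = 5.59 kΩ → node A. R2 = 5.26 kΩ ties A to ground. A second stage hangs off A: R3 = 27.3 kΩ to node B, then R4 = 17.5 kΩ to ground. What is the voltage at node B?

The second stage (R3 + R4 = 44.80 kΩ) loads node A in parallel with R2.
Effective lower resistance at A: R2 ‖ 44.80 = 4.707 kΩ.
So V_A = 13.6 × 0.4571 = 6.217 V.
V_B = V_A × 0.3906 = 2.429 V.

V_B ≈ 2.43 V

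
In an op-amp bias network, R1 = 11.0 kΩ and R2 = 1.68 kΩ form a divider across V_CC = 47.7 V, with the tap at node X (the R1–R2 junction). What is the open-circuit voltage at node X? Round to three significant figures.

V_th ≈ 6.32 V

V_th is the unloaded tap voltage: V_CC · R2/(R1+R2) = 47.7 × 0.1325 = 6.320 V.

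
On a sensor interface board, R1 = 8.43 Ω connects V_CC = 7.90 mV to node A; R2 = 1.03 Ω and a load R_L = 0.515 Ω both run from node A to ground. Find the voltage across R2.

V_out ≈ 0.309 mV

R2 ‖ R_L = (1.03 × 0.515)/(1.03 + 0.515) = 0.3433 Ω.
Voltage divider with the loaded lower leg: V_out = 7.90 × 0.3433/(8.43 + 0.3433) = 7.90 × 0.03913 = 0.3092 mV.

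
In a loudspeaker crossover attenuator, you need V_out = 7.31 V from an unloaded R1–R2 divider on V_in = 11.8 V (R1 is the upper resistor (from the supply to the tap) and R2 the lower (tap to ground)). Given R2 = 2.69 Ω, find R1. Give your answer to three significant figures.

R1 ≈ 1.65 Ω

The divider ratio is R2/(R1+R2) = 7.31/11.8 = 0.6195.
Rearranging, R1 = R2·(1−k)/k = 2.69 × 0.6142 = 1.652 Ω.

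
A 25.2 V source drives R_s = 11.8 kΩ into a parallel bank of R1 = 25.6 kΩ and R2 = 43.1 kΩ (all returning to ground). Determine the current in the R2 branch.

Parallel bank: R_p = 1/(1/25.6 + 1/43.1) = 16.06 kΩ.
Node voltage V_A = V_in · R_p/(R_s + R_p) = 25.2 × 0.5765 = 14.53 V.
I(R2) = V_A / R2 = 14.53/43.1 = 0.3370 mA.

I ≈ 0.337 mA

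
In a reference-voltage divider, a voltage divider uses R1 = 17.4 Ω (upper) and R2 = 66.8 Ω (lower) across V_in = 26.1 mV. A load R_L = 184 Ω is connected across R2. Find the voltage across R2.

V_out ≈ 19.3 mV

The load sits in parallel with R2, giving an effective lower resistance R2' = R2·R_L/(R2+R_L) = 49.01 Ω.
Now apply the divider: V_out = 26.1 × 0.7380 = 19.26 mV.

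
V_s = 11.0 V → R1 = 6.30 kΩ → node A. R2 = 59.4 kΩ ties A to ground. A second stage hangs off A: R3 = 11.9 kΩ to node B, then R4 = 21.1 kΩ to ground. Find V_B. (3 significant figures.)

Looking into the second stage from A: R3 + R4 = 33.00 kΩ appears in parallel with R2.
R2 ‖ (R3+R4) = 21.21 kΩ.
First divider: V_A = V_s · 21.21/(6.30 + 21.21) = 8.481 V.
V_B = V_A × 0.6394 = 5.423 V.

V_B ≈ 5.42 V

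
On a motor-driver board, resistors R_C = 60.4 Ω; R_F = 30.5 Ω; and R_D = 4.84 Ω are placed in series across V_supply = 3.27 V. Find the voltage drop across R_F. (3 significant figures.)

ΣR = 60.4 + 30.5 + 4.84 = 95.74 Ω.
Voltage divider: V = V_supply · (30.50 / 95.74) = 3.27 × 0.3186 = 1.042 V.

V ≈ 1.04 V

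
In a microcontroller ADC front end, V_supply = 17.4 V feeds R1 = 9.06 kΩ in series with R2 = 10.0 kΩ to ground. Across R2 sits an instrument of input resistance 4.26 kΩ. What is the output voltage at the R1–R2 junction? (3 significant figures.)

V_out ≈ 4.31 V

R2 ‖ R_L = (10.0 × 4.26)/(10.0 + 4.26) = 2.987 kΩ.
Now apply the divider: V_out = 17.4 × 0.2480 = 4.315 V.
(Unloaded it would be 9.13 V; the load pulls it down.)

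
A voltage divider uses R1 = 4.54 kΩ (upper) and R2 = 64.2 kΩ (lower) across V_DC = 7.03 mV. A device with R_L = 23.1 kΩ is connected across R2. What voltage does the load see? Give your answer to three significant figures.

V_out ≈ 5.55 mV

The load sits in parallel with R2, giving an effective lower resistance R2' = R2·R_L/(R2+R_L) = 16.99 kΩ.
Voltage divider with the loaded lower leg: V_out = 7.03 × 16.99/(4.54 + 16.99) = 7.03 × 0.7891 = 5.547 mV.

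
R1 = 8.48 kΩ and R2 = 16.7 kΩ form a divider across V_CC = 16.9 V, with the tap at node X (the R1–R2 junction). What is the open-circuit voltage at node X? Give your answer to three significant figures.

V_th is the unloaded tap voltage: V_CC · R2/(R1+R2) = 16.9 × 0.6632 = 11.21 V.

V_th ≈ 11.2 V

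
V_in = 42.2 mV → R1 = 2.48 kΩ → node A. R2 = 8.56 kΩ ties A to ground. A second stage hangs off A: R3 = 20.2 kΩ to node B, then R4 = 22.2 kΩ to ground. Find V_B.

V_B ≈ 16.4 mV

Looking into the second stage from A: R3 + R4 = 42.40 kΩ appears in parallel with R2.
Effective lower resistance at A: R2 ‖ 42.40 = 7.122 kΩ.
So V_A = 42.2 × 0.7417 = 31.30 mV.
V_B = V_A × 0.5236 = 16.39 mV.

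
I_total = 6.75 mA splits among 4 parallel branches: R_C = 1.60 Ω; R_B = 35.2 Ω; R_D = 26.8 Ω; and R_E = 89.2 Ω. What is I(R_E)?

Total conductance ΣG = 1/1.60 + 1/35.2 + 1/26.8 + 1/89.2 = 0.7019 (units of 1/Ω).
R_E takes the fraction G_k/ΣG = 0.01121/0.7019 = 0.01597, so I = 6.75 × 0.01597 = 0.1078 mA.

I ≈ 0.108 mA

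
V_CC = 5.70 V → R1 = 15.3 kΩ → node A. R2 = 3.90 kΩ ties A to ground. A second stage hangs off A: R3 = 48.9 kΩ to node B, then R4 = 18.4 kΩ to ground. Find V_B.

Looking into the second stage from A: R3 + R4 = 67.30 kΩ appears in parallel with R2.
Effective lower resistance at A: R2 ‖ 67.30 = 3.686 kΩ.
V_A = 5.70 × 3.686/(15.3 + 3.686) = 1.107 V.
V_B = V_A × 0.2734 = 0.3026 V.

V_B ≈ 0.303 V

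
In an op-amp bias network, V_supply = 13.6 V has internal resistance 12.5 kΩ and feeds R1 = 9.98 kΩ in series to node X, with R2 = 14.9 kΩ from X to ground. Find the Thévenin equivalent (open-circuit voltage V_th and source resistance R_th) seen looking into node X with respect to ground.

V_th ≈ 5.42 V, R_th ≈ 8.96 kΩ

R1' = 12.5 + 9.98 = 22.48 kΩ (source resistance + R1).
Open-circuit (no load on X): V_th = V_supply · R2/(R1' + R2) = 13.6 × 14.9/(22.48 + 14.9) = 5.421 V.
Looking into X with the source shorted: R_th = R1'·R2/(R1'+R2) = 22.48 × 14.9/37.38 = 8.961 kΩ.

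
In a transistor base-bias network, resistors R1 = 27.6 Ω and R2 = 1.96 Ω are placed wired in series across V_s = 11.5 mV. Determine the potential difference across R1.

Series total: ΣR = 27.6 + 1.96 = 29.56 Ω.
Voltage divider: V = V_s · (27.60 / 29.56) = 11.5 × 0.9337 = 10.74 mV.

V ≈ 10.7 mV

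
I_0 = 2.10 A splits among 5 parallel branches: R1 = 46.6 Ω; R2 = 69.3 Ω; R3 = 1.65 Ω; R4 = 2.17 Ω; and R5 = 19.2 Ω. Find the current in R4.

Conductances: ΣG = 1/46.6 + 1/69.3 + 1/1.65 + 1/2.17 + 1/19.2 = 1.155 (1/Ω).
R4 takes the fraction G_k/ΣG = 0.4608/1.155 = 0.3990, so I = 2.10 × 0.3990 = 0.8380 A.

I ≈ 0.838 A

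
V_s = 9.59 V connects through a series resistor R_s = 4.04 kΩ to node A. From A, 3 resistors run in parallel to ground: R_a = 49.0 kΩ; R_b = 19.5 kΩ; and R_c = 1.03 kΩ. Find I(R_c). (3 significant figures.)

Parallel bank: R_p = 1/(1/49.0 + 1/19.5 + 1/1.03) = 0.9592 kΩ.
V_A = 9.59 × 0.9592/4.999 = 1.840 V.
Branch current I = V_A/R_c = 1.840/1.03 = 1.786 mA.

I ≈ 1.79 mA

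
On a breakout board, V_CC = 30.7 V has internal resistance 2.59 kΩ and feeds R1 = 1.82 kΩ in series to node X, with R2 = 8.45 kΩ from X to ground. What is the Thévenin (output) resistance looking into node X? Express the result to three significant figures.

R_th ≈ 2.90 kΩ

R1' = 2.59 + 1.82 = 4.410 kΩ (source resistance + R1).
With V_CC suppressed (replaced by a short), R_th = R1' ‖ R2 = (4.410 × 8.45)/(4.410 + 8.45) = 2.898 kΩ.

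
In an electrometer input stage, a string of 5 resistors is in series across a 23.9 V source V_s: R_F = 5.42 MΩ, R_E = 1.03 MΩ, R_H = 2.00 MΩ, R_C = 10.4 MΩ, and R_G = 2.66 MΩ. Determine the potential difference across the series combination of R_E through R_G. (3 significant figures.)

Series total: ΣR = 5.42 + 1.03 + 2.00 + 10.4 + 2.66 = 21.51 MΩ.
R_{R_E..R_G} = 1.03 + 2.00 + 10.4 + 2.66 = 16.09 MΩ.
By the voltage-divider rule, V = 23.9 × 16.09/21.51 = 17.88 V.

V ≈ 17.9 V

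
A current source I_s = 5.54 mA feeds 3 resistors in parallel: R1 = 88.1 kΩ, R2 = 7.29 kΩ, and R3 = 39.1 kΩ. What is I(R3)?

I ≈ 0.814 mA

ΣG = 1/88.1 + 1/7.29 + 1/39.1 = 0.1741.
Current divider: I(R3) = I_s · G_k/ΣG = 5.54 × (0.02558/0.1741) = 5.54 × 0.1469 = 0.8138 mA.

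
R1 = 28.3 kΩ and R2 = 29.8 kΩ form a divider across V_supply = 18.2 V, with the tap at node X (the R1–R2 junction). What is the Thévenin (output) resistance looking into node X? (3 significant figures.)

With V_supply suppressed (replaced by a short), R_th = R1 ‖ R2 = (28.30 × 29.8)/(28.30 + 29.8) = 14.52 kΩ.

R_th ≈ 14.5 kΩ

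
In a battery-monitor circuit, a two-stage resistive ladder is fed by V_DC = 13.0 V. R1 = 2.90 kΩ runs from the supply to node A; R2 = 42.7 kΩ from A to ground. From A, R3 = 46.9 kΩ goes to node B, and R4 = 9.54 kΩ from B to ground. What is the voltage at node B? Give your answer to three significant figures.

V_B ≈ 1.96 V

Node A sees R2 in parallel with the series input of stage 2, R3 + R4 = 56.44 kΩ.
Effective lower resistance at A: R2 ‖ 56.44 = 24.31 kΩ.
V_A = 13.0 × 24.31/(2.90 + 24.31) = 11.61 V.
Stage 2 is unloaded, so V_B = V_A · R4/(R3+R4) = 11.61 × 9.54/56.44 = 1.963 V.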